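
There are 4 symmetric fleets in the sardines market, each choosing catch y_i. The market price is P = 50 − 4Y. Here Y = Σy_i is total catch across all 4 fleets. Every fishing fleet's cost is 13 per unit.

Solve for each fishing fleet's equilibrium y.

1.85

A representative fishing fleet's profit is π_i = y_i(50 − 4Y) − 13y_i, with Y = y_i + Σ_{j≠i} y_j.
First-order condition: 37 − 8y_i − 4Σ_{j≠i} y_j = 0.
In a symmetric equilibrium every fishing fleet chooses the same y, so Σ_{j≠i} y_j = 3y. The condition becomes 37 − 20y = 0, giving y = 37/20 = 1.85.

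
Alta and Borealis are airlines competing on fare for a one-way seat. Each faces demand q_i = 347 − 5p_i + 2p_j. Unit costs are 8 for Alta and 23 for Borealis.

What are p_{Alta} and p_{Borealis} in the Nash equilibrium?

49.9375, 56.1875

Alta's profit: π = (p_{Alta} − 8)(347 − 5p_{Alta} + 2p_{Borealis}).
∂π/∂p_{Alta} = 387 − 10p_{Alta} + 2p_{Borealis} = 0 ⇒ p_{Alta} = 38.7 + 0.2p_{Borealis}.
Similarly p_{Borealis} = 46.2 + 0.2p_{Alta}.
Plugging p_{Borealis} into Alta's best response: p_{Alta} = 38.7 + 0.2(46.2 + 0.2p_{Alta}) ⇒ 0.96p_{Alta} = 47.94, so p_{Alta} = 49.9375.
Then p_{Borealis} = 46.2 + 0.2·49.9375 = 56.1875.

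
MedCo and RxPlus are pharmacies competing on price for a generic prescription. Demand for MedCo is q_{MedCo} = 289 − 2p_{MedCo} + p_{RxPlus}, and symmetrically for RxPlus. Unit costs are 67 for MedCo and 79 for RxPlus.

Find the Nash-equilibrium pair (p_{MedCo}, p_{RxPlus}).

MedCo's profit: π = (p_{MedCo} − 67)(289 − 2p_{MedCo} + p_{RxPlus}).
∂π/∂p_{MedCo} = 423 − 4p_{MedCo} + p_{RxPlus} = 0 ⇒ p_{MedCo} = 105.75 + 0.25p_{RxPlus}.
Similarly p_{RxPlus} = 111.75 + 0.25p_{MedCo}.
Substituting the second reaction function into the first: p_{MedCo} = 105.75 + 0.25(111.75 + 0.25p_{MedCo}), which gives 0.9375p_{MedCo} = 133.6875 ⇒ p_{MedCo} = 142.6.
Then p_{RxPlus} = 111.75 + 0.25·142.6 = 147.4.

142.6, 147.4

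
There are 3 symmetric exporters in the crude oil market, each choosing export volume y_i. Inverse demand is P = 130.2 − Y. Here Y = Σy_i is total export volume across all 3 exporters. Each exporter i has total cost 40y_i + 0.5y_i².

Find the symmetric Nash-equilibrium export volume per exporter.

18.04

A representative exporter's profit is π_i = y_i(130.2 − Y) − 40y_i − 0.5y_i², with Y = y_i + Σ_{j≠i} y_j.
First-order condition: 90.2 − 3y_i − Σ_{j≠i} y_j = 0.
Imposing symmetry (y_j = y for all j) turns Σ_{j≠i} y_j into 2y, so 90.2 = 5y and y = 18.04.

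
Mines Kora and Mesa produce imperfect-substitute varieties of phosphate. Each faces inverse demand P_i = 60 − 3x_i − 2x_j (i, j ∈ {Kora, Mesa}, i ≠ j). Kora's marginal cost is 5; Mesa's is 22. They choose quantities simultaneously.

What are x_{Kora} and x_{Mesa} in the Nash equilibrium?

7.9375, 3.6875

Mine Kora's profit: π = x_{Kora}(60 − 3x_{Kora} − 2x_{Mesa}) − 5x_{Kora}.
∂π/∂x_{Kora} = 55 − 6x_{Kora} − 2x_{Mesa} = 0 ⇒ x_{Kora} = 55/6 − (1/3)x_{Mesa}.
Similarly x_{Mesa} = 19/3 − (1/3)x_{Kora}.
Solving the two reaction functions simultaneously: (1 − (−1/3)(−1/3))x_{Kora} = 55/6 − (1/3)·(19/3), so (8/9)x_{Kora} = 127/18 and x_{Kora} = 7.9375.
Then x_{Mesa} = 19/3 − (1/3)·7.9375 = 3.6875.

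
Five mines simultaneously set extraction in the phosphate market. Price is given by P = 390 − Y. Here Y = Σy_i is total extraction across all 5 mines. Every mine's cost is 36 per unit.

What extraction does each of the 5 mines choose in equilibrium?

59

A representative mine's profit is π_i = y_i(390 − Y) − 36y_i, with Y = y_i + Σ_{j≠i} y_j.
First-order condition: 354 − 2y_i − Σ_{j≠i} y_j = 0.
In a symmetric equilibrium every mine chooses the same y, so Σ_{j≠i} y_j = 4y. The condition becomes 354 − 6y = 0, giving y = 354/6 = 59.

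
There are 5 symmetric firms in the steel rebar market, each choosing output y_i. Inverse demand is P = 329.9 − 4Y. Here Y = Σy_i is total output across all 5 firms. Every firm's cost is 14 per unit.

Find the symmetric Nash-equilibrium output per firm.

13.1625

A representative firm's profit is π_i = y_i(329.9 − 4Y) − 14y_i, with Y = y_i + Σ_{j≠i} y_j.
First-order condition: 315.9 − 8y_i − 4Σ_{j≠i} y_j = 0.
Imposing symmetry (y_j = y for all j) turns Σ_{j≠i} y_j into 4y, so 315.9 = 24y and y = 13.1625.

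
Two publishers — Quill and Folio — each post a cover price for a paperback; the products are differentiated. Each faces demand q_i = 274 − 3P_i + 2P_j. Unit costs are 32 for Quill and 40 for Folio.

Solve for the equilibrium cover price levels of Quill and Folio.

Quill's profit: π = (P_{Quill} − 32)(274 − 3P_{Quill} + 2P_{Folio}).
∂π/∂P_{Quill} = 370 − 6P_{Quill} + 2P_{Folio} = 0 ⇒ P_{Quill} = 185/3 + (1/3)P_{Folio}.
Similarly P_{Folio} = 197/3 + (1/3)P_{Quill}.
Plugging P_{Folio} into Quill's best response: P_{Quill} = 185/3 + (1/3)(197/3 + (1/3)P_{Quill}) ⇒ (8/9)P_{Quill} = 752/9, so P_{Quill} = 94.
Then P_{Folio} = 197/3 + (1/3)·94 = 97.

94, 97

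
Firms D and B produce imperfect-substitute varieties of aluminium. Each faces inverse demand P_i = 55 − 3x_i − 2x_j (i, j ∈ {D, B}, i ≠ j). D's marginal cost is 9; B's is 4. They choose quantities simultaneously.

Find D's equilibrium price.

Firm D's profit: π = x_D(55 − 3x_D − 2x_B) − 9x_D.
∂π/∂x_D = 46 − 6x_D − 2x_B = 0 ⇒ x_D = 23/3 − (1/3)x_B.
Similarly x_B = 8.5 − (1/3)x_D.
Solving the two reaction functions simultaneously: (1 − (−1/3)(−1/3))x_D = 23/3 − (1/3)·8.5, so (8/9)x_D = 29/6 and x_D = 5.4375.
Then x_B = 8.5 − (1/3)·5.4375 = 6.6875.
P_D = 55 − 3·5.4375 − 2·6.6875 = 25.3125.

25.3125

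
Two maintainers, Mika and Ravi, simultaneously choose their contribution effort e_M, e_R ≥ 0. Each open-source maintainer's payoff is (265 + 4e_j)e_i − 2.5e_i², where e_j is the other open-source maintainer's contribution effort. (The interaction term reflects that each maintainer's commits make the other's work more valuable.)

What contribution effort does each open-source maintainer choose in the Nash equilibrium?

265

Mika's payoff is (265 + 4e_R)e_M − 2.5e_M².
∂π/∂e_M = 265 + 4e_R − 5e_M = 0, so e_M = 53 + 0.8e_R.
The game is symmetric, so in equilibrium e_R = e_M: the reaction function gives 0.2e_M = 53, hence e_M = 265.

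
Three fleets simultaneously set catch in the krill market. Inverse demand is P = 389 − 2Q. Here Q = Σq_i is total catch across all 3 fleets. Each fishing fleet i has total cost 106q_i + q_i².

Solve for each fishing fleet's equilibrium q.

A representative fishing fleet's profit is π_i = q_i(389 − 2Q) − 106q_i − q_i², with Q = q_i + Σ_{j≠i} q_j.
First-order condition: 283 − 6q_i − 2Σ_{j≠i} q_j = 0.
In a symmetric equilibrium every fishing fleet chooses the same q, so Σ_{j≠i} q_j = 2q. The condition becomes 283 − 10q = 0, giving q = 283/10 = 28.3.

28.3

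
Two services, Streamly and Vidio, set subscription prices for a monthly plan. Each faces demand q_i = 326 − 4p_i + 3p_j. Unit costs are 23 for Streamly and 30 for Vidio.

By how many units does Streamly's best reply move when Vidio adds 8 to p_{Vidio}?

3

Streamly's profit: π = (p_{Streamly} − 23)(326 − 4p_{Streamly} + 3p_{Vidio}).
∂π/∂p_{Streamly} = 418 − 8p_{Streamly} + 3p_{Vidio} = 0 ⇒ p_{Streamly} = 52.25 + 0.375p_{Vidio}.
The reaction-function slope is 0.375, so an 8-unit rise in p_{Vidio} moves p_{Streamly} by 0.375 × 8 = 3. Streamly's best response rises — the actions are strategic complements.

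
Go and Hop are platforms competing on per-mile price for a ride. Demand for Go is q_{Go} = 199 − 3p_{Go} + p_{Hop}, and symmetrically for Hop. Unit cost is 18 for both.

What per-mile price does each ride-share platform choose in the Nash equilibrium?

50.6

Go's profit: π = (p_{Go} − 18)(199 − 3p_{Go} + p_{Hop}).
∂π/∂p_{Go} = 253 − 6p_{Go} + p_{Hop} = 0 ⇒ p_{Go} = 253/6 + (1/6)p_{Hop}.
By symmetry p_{Hop} = p_{Go}; substituting into the reaction function, (5/6)p_{Go} = 253/6 and p_{Go} = 50.6.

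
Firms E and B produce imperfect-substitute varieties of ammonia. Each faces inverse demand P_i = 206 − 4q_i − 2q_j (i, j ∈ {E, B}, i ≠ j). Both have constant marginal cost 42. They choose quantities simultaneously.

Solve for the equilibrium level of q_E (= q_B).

16.4

Firm E's profit: π = q_E(206 − 4q_E − 2q_B) − 42q_E.
∂π/∂q_E = 164 − 8q_E − 2q_B = 0 ⇒ q_E = 20.5 − 0.25q_B.
Setting q_E = q_B in the reaction function: q_E = 20.5 − 0.25q_E, so q_E = 20.5 / 1.25 = 16.4.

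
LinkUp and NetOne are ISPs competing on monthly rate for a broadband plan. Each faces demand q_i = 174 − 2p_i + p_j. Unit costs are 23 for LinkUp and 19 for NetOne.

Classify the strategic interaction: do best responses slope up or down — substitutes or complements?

LinkUp's profit: π = (p_{LinkUp} − 23)(174 − 2p_{LinkUp} + p_{NetOne}).
∂π/∂p_{LinkUp} = 220 − 4p_{LinkUp} + p_{NetOne} = 0 ⇒ p_{LinkUp} = 55 + 0.25p_{NetOne}.
The best-response slope dp_{LinkUp}/dp_{NetOne} = 0.25 > 0: the reaction function is upward-sloping, so the choices are strategic complements.

strategic complements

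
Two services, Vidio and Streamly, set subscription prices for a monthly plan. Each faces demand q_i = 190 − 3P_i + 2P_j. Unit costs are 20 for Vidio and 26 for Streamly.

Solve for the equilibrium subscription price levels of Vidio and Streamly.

Vidio's profit: π = (P_{Vidio} − 20)(190 − 3P_{Vidio} + 2P_{Streamly}).
∂π/∂P_{Vidio} = 250 − 6P_{Vidio} + 2P_{Streamly} = 0 ⇒ P_{Vidio} = 125/3 + (1/3)P_{Streamly}.
Similarly P_{Streamly} = 134/3 + (1/3)P_{Vidio}.
Substituting the second reaction function into the first: P_{Vidio} = 125/3 + (1/3)(134/3 + (1/3)P_{Vidio}), which gives (8/9)P_{Vidio} = 509/9 ⇒ P_{Vidio} = 63.625.
Then P_{Streamly} = 134/3 + (1/3)·63.625 = 65.875.

63.625, 65.875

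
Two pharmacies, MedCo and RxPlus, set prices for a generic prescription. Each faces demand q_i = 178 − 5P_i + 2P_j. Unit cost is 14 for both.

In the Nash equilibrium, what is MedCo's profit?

1445

MedCo's profit: π = (P_{MedCo} − 14)(178 − 5P_{MedCo} + 2P_{RxPlus}).
∂π/∂P_{MedCo} = 248 − 10P_{MedCo} + 2P_{RxPlus} = 0 ⇒ P_{MedCo} = 24.8 + 0.2P_{RxPlus}.
Setting P_{MedCo} = P_{RxPlus} in the reaction function: P_{MedCo} = 24.8 + 0.2P_{MedCo}, so P_{MedCo} = 24.8 / 0.8 = 31.
q_{MedCo} = 178 − 5·31 + 2·31 = 85.
Profit = (31 − 14)·85 = 1445.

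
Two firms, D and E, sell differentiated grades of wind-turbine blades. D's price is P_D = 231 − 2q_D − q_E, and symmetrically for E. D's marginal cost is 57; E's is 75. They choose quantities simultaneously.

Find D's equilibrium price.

129

Firm D's profit: π = q_D(231 − 2q_D − q_E) − 57q_D.
∂π/∂q_D = 174 − 4q_D − q_E = 0 ⇒ q_D = 43.5 − 0.25q_E.
Similarly q_E = 39 − 0.25q_D.
Solving the two reaction functions simultaneously: (1 − (−0.25)(−0.25))q_D = 43.5 − 0.25·39, so 0.9375q_D = 33.75 and q_D = 36.
Then q_E = 39 − 0.25·36 = 30.
P_D = 231 − 2·36 − 30 = 129.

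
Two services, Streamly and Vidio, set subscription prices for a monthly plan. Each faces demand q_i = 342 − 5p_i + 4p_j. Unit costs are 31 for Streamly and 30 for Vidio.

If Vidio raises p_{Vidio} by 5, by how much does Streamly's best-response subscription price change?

2

Streamly's profit: π = (p_{Streamly} − 31)(342 − 5p_{Streamly} + 4p_{Vidio}).
∂π/∂p_{Streamly} = 497 − 10p_{Streamly} + 4p_{Vidio} = 0 ⇒ p_{Streamly} = 49.7 + 0.4p_{Vidio}.
The reaction-function slope is 0.4, so a 5-unit rise in p_{Vidio} moves p_{Streamly} by 0.4 × 5 = 2. Streamly's best response rises — the actions are strategic complements.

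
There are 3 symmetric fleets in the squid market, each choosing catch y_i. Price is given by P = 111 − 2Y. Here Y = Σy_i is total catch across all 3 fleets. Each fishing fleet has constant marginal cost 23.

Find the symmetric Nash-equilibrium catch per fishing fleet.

A representative fishing fleet's profit is π_i = y_i(111 − 2Y) − 23y_i, with Y = y_i + Σ_{j≠i} y_j.
First-order condition: 88 − 4y_i − 2Σ_{j≠i} y_j = 0.
Imposing symmetry (y_j = y for all j) turns Σ_{j≠i} y_j into 2y, so 88 = 8y and y = 11.

11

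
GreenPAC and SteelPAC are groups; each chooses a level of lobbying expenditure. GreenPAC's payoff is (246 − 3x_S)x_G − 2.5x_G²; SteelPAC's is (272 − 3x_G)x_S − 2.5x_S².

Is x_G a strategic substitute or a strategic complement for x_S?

strategic substitutes

Expanding GreenPAC's payoff: 246x_G − 3x_Sx_G − 2.5x_G².
∂π/∂x_G = 246 − 3x_S − 5x_G = 0, so x_G = 49.2 − 0.6x_S.
The best-response slope dx_G/dx_S = −0.6 < 0: the reaction function is downward-sloping, so the choices are strategic substitutes.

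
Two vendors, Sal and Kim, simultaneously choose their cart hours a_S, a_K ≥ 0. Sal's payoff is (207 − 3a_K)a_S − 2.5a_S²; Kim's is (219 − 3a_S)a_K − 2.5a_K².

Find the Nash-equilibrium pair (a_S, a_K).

Expanding Sal's payoff: 207a_S − 3a_Ka_S − 2.5a_S².
∂π/∂a_S = 207 − 3a_K − 5a_S = 0, so a_S = 41.4 − 0.6a_K.
Likewise for Kim: a_K = 43.8 − 0.6a_S.
Solving the two reaction functions simultaneously: (1 − (−0.6)(−0.6))a_S = 41.4 − 0.6·43.8, so 0.64a_S = 15.12 and a_S = 23.625.
Then a_K = 43.8 − 0.6·23.625 = 29.625.

23.625, 29.625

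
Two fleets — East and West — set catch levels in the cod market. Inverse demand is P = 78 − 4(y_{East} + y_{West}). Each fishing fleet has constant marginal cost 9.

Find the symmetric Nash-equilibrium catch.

Fishing fleet East's profit: π = y_{East}(78 − 4(y_{East} + y_{West})) − 9y_{East}.
∂π/∂y_{East} = 69 − 8y_{East} − 4y_{West} = 0, so y_{East} = 8.625 − 0.5y_{West}.
The game is symmetric, so in equilibrium y_{West} = y_{East}: the reaction function gives 1.5y_{East} = 8.625, hence y_{East} = 5.75.

5.75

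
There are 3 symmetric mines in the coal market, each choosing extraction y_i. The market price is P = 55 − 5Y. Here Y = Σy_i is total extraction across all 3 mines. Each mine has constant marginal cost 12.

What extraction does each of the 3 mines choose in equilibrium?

2.15

A representative mine's profit is π_i = y_i(55 − 5Y) − 12y_i, with Y = y_i + Σ_{j≠i} y_j.
First-order condition: 43 − 10y_i − 5Σ_{j≠i} y_j = 0.
With identical mines, set every y_j = y: then 43 − 10y − 10y = 0, i.e. y = 43/20 = 2.15.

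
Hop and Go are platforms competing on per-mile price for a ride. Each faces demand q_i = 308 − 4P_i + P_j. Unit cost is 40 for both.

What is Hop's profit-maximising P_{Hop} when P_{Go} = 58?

65.75

Hop's profit: π = (P_{Hop} − 40)(308 − 4P_{Hop} + P_{Go}).
∂π/∂P_{Hop} = 468 − 8P_{Hop} + P_{Go} = 0 ⇒ P_{Hop} = 58.5 + 0.125P_{Go}.
At P_{Go} = 58: P_{Hop} = 58.5 + 0.125·58 = 65.75.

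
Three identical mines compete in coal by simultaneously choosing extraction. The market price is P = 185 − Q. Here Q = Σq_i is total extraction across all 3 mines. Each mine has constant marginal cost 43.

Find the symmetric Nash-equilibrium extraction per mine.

35.5

A representative mine's profit is π_i = q_i(185 − Q) − 43q_i, with Q = q_i + Σ_{j≠i} q_j.
First-order condition: 142 − 2q_i − Σ_{j≠i} q_j = 0.
In a symmetric equilibrium every mine chooses the same q, so Σ_{j≠i} q_j = 2q. The condition becomes 142 − 4q = 0, giving q = 142/4 = 35.5.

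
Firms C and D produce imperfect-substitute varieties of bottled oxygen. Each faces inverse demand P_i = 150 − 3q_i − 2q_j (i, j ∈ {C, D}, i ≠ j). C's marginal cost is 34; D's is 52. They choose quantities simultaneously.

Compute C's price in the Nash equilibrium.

80.875

Firm C's profit: π = q_C(150 − 3q_C − 2q_D) − 34q_C.
∂π/∂q_C = 116 − 6q_C − 2q_D = 0 ⇒ q_C = 58/3 − (1/3)q_D.
Similarly q_D = 49/3 − (1/3)q_C.
Plugging q_D into C's best response: q_C = 58/3 − (1/3)(49/3 − (1/3)q_C) ⇒ (8/9)q_C = 125/9, so q_C = 15.625.
Then q_D = 49/3 − (1/3)·15.625 = 11.125.
P_C = 150 − 3·15.625 − 2·11.125 = 80.875.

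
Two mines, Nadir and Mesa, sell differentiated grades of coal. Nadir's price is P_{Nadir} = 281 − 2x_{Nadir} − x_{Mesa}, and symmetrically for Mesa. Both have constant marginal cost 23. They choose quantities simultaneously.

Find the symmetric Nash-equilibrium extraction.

51.6

Mine Nadir's profit: π = x_{Nadir}(281 − 2x_{Nadir} − x_{Mesa}) − 23x_{Nadir}.
∂π/∂x_{Nadir} = 258 − 4x_{Nadir} − x_{Mesa} = 0 ⇒ x_{Nadir} = 64.5 − 0.25x_{Mesa}.
By symmetry x_{Mesa} = x_{Nadir}; substituting into the reaction function, 1.25x_{Nadir} = 64.5 and x_{Nadir} = 51.6.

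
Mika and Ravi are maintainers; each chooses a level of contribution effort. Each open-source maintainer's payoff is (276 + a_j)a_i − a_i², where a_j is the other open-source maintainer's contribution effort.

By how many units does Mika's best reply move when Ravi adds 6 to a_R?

Mika's payoff is (276 + a_R)a_M − a_M².
∂π/∂a_M = 276 + a_R − 2a_M = 0, so a_M = 138 + 0.5a_R.
The reaction-function slope is 0.5, so a 6-unit rise in a_R moves a_M by 0.5 × 6 = 3. Mika's best response rises — the actions are strategic complements.

3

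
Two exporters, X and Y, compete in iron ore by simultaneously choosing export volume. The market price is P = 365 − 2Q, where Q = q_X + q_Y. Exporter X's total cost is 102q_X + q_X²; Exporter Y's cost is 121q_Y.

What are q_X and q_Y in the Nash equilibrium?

Exporter X's profit: π = q_X(365 − 2(q_X + q_Y)) − 102q_X − q_X².
∂π/∂q_X = 263 − 6q_X − 2q_Y = 0, so q_X = 263/6 − (1/3)q_Y.
For Y: ∂π/∂q_Y = 244 − 4q_Y − 2q_X = 0 ⇒ q_Y = 61 − 0.5q_X.
Substituting the second reaction function into the first: q_X = 263/6 − (1/3)(61 − 0.5q_X), which gives (5/6)q_X = 23.5 ⇒ q_X = 28.2.
Then q_Y = 61 − 0.5·28.2 = 46.9.

28.2, 46.9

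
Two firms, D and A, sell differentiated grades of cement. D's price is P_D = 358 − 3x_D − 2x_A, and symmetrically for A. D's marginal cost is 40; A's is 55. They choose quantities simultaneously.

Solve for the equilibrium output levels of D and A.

40.6875, 36.9375

Firm D's profit: π = x_D(358 − 3x_D − 2x_A) − 40x_D.
∂π/∂x_D = 318 − 6x_D − 2x_A = 0 ⇒ x_D = 53 − (1/3)x_A.
Similarly x_A = 50.5 − (1/3)x_D.
Substituting the second reaction function into the first: x_D = 53 − (1/3)(50.5 − (1/3)x_D), which gives (8/9)x_D = 217/6 ⇒ x_D = 40.6875.
Then x_A = 50.5 − (1/3)·40.6875 = 36.9375.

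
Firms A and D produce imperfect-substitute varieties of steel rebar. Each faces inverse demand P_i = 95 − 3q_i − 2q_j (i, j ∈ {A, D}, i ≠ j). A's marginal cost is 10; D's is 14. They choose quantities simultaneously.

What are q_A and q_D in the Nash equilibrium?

10.875, 9.875

Firm A's profit: π = q_A(95 − 3q_A − 2q_D) − 10q_A.
∂π/∂q_A = 85 − 6q_A − 2q_D = 0 ⇒ q_A = 85/6 − (1/3)q_D.
Similarly q_D = 13.5 − (1/3)q_A.
Solving the two reaction functions simultaneously: (1 − (−1/3)(−1/3))q_A = 85/6 − (1/3)·13.5, so (8/9)q_A = 29/3 and q_A = 10.875.
Then q_D = 13.5 − (1/3)·10.875 = 9.875.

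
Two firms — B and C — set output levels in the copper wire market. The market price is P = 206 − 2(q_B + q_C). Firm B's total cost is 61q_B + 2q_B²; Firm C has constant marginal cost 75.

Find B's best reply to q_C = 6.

Firm B's profit: π = q_B(206 − 2(q_B + q_C)) − 61q_B − 2q_B².
∂π/∂q_B = 145 − 8q_B − 2q_C = 0, so q_B = 18.125 − 0.25q_C.
At q_C = 6: q_B = 18.125 − 0.25·6 = 16.625.

16.625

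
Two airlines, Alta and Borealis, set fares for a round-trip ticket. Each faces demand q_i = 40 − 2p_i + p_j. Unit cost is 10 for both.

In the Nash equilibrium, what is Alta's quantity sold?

20

Alta's profit: π = (p_{Alta} − 10)(40 − 2p_{Alta} + p_{Borealis}).
∂π/∂p_{Alta} = 60 − 4p_{Alta} + p_{Borealis} = 0 ⇒ p_{Alta} = 15 + 0.25p_{Borealis}.
The game is symmetric, so in equilibrium p_{Borealis} = p_{Alta}: the reaction function gives 0.75p_{Alta} = 15, hence p_{Alta} = 20.
q_{Alta} = 40 − 2·20 + 20 = 20.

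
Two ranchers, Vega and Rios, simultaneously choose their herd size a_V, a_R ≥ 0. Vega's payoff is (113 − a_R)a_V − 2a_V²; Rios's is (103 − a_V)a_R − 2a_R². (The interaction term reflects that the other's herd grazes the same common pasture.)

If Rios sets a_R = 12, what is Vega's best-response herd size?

25.25

Expanding Vega's payoff: 113a_V − a_Ra_V − 2a_V².
∂π/∂a_V = 113 − a_R − 4a_V = 0, so a_V = 28.25 − 0.25a_R.
At a_R = 12: a_V = 28.25 − 0.25·12 = 25.25.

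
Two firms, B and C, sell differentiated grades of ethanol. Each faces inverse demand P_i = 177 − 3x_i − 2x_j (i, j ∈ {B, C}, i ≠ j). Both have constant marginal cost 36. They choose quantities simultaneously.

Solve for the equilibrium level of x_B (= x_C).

Firm B's profit: π = x_B(177 − 3x_B − 2x_C) − 36x_B.
∂π/∂x_B = 141 − 6x_B − 2x_C = 0 ⇒ x_B = 23.5 − (1/3)x_C.
Setting x_B = x_C in the reaction function: x_B = 23.5 − (1/3)x_B, so x_B = 23.5 / (4/3) = 17.625.

17.625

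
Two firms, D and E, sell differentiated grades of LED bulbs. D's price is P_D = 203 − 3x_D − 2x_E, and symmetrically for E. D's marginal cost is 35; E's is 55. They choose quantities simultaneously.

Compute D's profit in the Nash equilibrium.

Firm D's profit: π = x_D(203 − 3x_D − 2x_E) − 35x_D.
∂π/∂x_D = 168 − 6x_D − 2x_E = 0 ⇒ x_D = 28 − (1/3)x_E.
Similarly x_E = 74/3 − (1/3)x_D.
Substituting the second reaction function into the first: x_D = 28 − (1/3)(74/3 − (1/3)x_D), which gives (8/9)x_D = 178/9 ⇒ x_D = 22.25.
Then x_E = 74/3 − (1/3)·22.25 = 17.25.
P_D = 203 − 3·22.25 − 2·17.25 = 101.75.
Profit = (101.75 − 35)·22.25 = 1485.1875.

1485.1875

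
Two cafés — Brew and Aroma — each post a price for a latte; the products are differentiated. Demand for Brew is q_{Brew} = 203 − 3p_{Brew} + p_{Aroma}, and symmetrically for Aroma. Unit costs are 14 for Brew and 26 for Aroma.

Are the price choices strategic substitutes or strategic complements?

strategic complements

Brew's profit: π = (p_{Brew} − 14)(203 − 3p_{Brew} + p_{Aroma}).
∂π/∂p_{Brew} = 245 − 6p_{Brew} + p_{Aroma} = 0 ⇒ p_{Brew} = 245/6 + (1/6)p_{Aroma}.
The best-response slope dp_{Brew}/dp_{Aroma} = 1/6 > 0: the reaction function is upward-sloping, so the choices are strategic complements.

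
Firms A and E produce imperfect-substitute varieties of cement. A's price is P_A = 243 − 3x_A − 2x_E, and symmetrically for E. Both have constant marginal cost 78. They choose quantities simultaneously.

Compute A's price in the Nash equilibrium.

Firm A's profit: π = x_A(243 − 3x_A − 2x_E) − 78x_A.
∂π/∂x_A = 165 − 6x_A − 2x_E = 0 ⇒ x_A = 27.5 − (1/3)x_E.
By symmetry x_E = x_A; substituting into the reaction function, (4/3)x_A = 27.5 and x_A = 20.625.
P_A = 243 − 3·20.625 − 2·20.625 = 139.875.

139.875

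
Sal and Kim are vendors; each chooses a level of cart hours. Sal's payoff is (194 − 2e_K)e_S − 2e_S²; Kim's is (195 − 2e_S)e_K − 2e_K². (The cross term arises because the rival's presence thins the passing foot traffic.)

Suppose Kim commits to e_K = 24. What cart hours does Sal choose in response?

36.5

Expanding Sal's payoff: 194e_S − 2e_Ke_S − 2e_S².
∂π/∂e_S = 194 − 2e_K − 4e_S = 0, so e_S = 48.5 − 0.5e_K.
At e_K = 24: e_S = 48.5 − 0.5·24 = 36.5.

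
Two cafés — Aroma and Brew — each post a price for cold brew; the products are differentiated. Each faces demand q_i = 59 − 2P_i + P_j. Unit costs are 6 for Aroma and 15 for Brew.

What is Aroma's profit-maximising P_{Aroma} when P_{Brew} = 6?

Aroma's profit: π = (P_{Aroma} − 6)(59 − 2P_{Aroma} + P_{Brew}).
∂π/∂P_{Aroma} = 71 − 4P_{Aroma} + P_{Brew} = 0 ⇒ P_{Aroma} = 17.75 + 0.25P_{Brew}.
At P_{Brew} = 6: P_{Aroma} = 17.75 + 0.25·6 = 19.25.

19.25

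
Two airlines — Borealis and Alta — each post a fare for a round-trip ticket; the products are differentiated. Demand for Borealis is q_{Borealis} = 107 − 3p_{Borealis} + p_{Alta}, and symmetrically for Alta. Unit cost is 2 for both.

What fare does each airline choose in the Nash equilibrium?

Borealis's profit: π = (p_{Borealis} − 2)(107 − 3p_{Borealis} + p_{Alta}).
∂π/∂p_{Borealis} = 113 − 6p_{Borealis} + p_{Alta} = 0 ⇒ p_{Borealis} = 113/6 + (1/6)p_{Alta}.
The game is symmetric, so in equilibrium p_{Alta} = p_{Borealis}: the reaction function gives (5/6)p_{Borealis} = 113/6, hence p_{Borealis} = 22.6.

22.6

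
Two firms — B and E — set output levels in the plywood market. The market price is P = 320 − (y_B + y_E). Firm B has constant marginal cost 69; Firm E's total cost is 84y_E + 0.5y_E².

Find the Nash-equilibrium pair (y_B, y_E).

103.4, 44.2

Firm B's profit: π = y_B(320 − (y_B + y_E)) − 69y_B.
∂π/∂y_B = 251 − 2y_B − y_E = 0, so y_B = 125.5 − 0.5y_E.
For E: ∂π/∂y_E = 236 − 3y_E − y_B = 0 ⇒ y_E = 236/3 − (1/3)y_B.
Solving the two reaction functions simultaneously: (1 − (−0.5)(−1/3))y_B = 125.5 − 0.5·(236/3), so (5/6)y_B = 517/6 and y_B = 103.4.
Then y_E = 236/3 − (1/3)·103.4 = 44.2.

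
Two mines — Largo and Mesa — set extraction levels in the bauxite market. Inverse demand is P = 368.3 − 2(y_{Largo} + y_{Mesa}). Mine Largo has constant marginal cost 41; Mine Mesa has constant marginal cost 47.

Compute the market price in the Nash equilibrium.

Mine Largo's profit: π = y_{Largo}(368.3 − 2(y_{Largo} + y_{Mesa})) − 41y_{Largo}.
∂π/∂y_{Largo} = 327.3 − 4y_{Largo} − 2y_{Mesa} = 0, so y_{Largo} = 81.825 − 0.5y_{Mesa}.
By the same steps for Mesa: y_{Mesa} = 80.325 − 0.5y_{Largo}.
Substituting the second reaction function into the first: y_{Largo} = 81.825 − 0.5(80.325 − 0.5y_{Largo}), which gives 0.75y_{Largo} = 41.6625 ⇒ y_{Largo} = 55.55.
Then y_{Mesa} = 80.325 − 0.5·55.55 = 52.55.
Equilibrium price: P = 368.3 − 2·108.1 = 152.1.

152.1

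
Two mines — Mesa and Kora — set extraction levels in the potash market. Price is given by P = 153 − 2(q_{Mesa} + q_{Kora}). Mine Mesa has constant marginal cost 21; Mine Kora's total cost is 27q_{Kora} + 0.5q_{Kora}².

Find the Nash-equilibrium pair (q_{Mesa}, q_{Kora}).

25.5, 15

Mine Mesa's profit: π = q_{Mesa}(153 − 2(q_{Mesa} + q_{Kora})) − 21q_{Mesa}.
∂π/∂q_{Mesa} = 132 − 4q_{Mesa} − 2q_{Kora} = 0, so q_{Mesa} = 33 − 0.5q_{Kora}.
For Kora: ∂π/∂q_{Kora} = 126 − 5q_{Kora} − 2q_{Mesa} = 0 ⇒ q_{Kora} = 25.2 − 0.4q_{Mesa}.
Plugging q_{Kora} into Mesa's best response: q_{Mesa} = 33 − 0.5(25.2 − 0.4q_{Mesa}) ⇒ 0.8q_{Mesa} = 20.4, so q_{Mesa} = 25.5.
Then q_{Kora} = 25.2 − 0.4·25.5 = 15.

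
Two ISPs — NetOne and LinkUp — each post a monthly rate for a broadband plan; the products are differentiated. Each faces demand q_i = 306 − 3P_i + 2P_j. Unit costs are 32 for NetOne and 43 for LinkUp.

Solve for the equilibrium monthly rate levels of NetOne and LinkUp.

NetOne's profit: π = (P_{NetOne} − 32)(306 − 3P_{NetOne} + 2P_{LinkUp}).
∂π/∂P_{NetOne} = 402 − 6P_{NetOne} + 2P_{LinkUp} = 0 ⇒ P_{NetOne} = 67 + (1/3)P_{LinkUp}.
Similarly P_{LinkUp} = 72.5 + (1/3)P_{NetOne}.
Plugging P_{LinkUp} into NetOne's best response: P_{NetOne} = 67 + (1/3)(72.5 + (1/3)P_{NetOne}) ⇒ (8/9)P_{NetOne} = 547/6, so P_{NetOne} = 102.5625.
Then P_{LinkUp} = 72.5 + (1/3)·102.5625 = 106.6875.

102.5625, 106.6875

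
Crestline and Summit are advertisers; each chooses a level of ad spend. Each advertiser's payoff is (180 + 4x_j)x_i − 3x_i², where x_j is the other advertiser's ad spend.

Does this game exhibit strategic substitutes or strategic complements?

strategic complements

Crestline's payoff is (180 + 4x_S)x_C − 3x_C².
∂π/∂x_C = 180 + 4x_S − 6x_C = 0, so x_C = 30 + (2/3)x_S.
The best-response slope dx_C/dx_S = 2/3 > 0: the reaction function is upward-sloping, so the choices are strategic complements.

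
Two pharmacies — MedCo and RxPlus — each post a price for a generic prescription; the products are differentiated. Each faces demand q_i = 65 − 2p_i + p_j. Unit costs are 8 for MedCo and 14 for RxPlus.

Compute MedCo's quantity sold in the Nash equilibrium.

39.6

MedCo's profit: π = (p_{MedCo} − 8)(65 − 2p_{MedCo} + p_{RxPlus}).
∂π/∂p_{MedCo} = 81 − 4p_{MedCo} + p_{RxPlus} = 0 ⇒ p_{MedCo} = 20.25 + 0.25p_{RxPlus}.
Similarly p_{RxPlus} = 23.25 + 0.25p_{MedCo}.
Substituting the second reaction function into the first: p_{MedCo} = 20.25 + 0.25(23.25 + 0.25p_{MedCo}), which gives 0.9375p_{MedCo} = 26.0625 ⇒ p_{MedCo} = 27.8.
Then p_{RxPlus} = 23.25 + 0.25·27.8 = 30.2.
q_{MedCo} = 65 − 2·27.8 + 30.2 = 39.6.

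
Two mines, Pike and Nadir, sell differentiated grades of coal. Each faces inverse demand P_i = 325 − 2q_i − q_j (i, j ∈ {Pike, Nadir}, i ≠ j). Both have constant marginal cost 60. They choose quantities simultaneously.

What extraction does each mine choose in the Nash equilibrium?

Mine Pike's profit: π = q_{Pike}(325 − 2q_{Pike} − q_{Nadir}) − 60q_{Pike}.
∂π/∂q_{Pike} = 265 − 4q_{Pike} − q_{Nadir} = 0 ⇒ q_{Pike} = 66.25 − 0.25q_{Nadir}.
By symmetry q_{Nadir} = q_{Pike}; substituting into the reaction function, 1.25q_{Pike} = 66.25 and q_{Pike} = 53.

53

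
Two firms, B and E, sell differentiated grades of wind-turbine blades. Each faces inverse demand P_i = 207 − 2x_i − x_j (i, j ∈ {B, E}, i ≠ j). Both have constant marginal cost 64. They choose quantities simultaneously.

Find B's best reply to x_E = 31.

Firm B's profit: π = x_B(207 − 2x_B − x_E) − 64x_B.
∂π/∂x_B = 143 − 4x_B − x_E = 0 ⇒ x_B = 35.75 − 0.25x_E.
At x_E = 31: x_B = 35.75 − 0.25·31 = 28.

28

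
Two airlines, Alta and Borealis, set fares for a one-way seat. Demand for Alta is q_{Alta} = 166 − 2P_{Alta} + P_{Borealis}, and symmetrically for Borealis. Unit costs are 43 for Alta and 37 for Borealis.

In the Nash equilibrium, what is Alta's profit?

Alta's profit: π = (P_{Alta} − 43)(166 − 2P_{Alta} + P_{Borealis}).
∂π/∂P_{Alta} = 252 − 4P_{Alta} + P_{Borealis} = 0 ⇒ P_{Alta} = 63 + 0.25P_{Borealis}.
Similarly P_{Borealis} = 60 + 0.25P_{Alta}.
Solving the two reaction functions simultaneously: (1 − (0.25)(0.25))P_{Alta} = 63 + 0.25·60, so 0.9375P_{Alta} = 78 and P_{Alta} = 83.2.
Then P_{Borealis} = 60 + 0.25·83.2 = 80.8.
q_{Alta} = 166 − 2·83.2 + 80.8 = 80.4.
Profit = (83.2 − 43)·80.4 = 3232.08.

3232.08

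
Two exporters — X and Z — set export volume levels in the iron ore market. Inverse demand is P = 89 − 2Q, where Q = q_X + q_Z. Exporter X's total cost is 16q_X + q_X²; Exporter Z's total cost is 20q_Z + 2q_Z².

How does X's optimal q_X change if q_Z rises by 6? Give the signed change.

-2

Exporter X's profit: π = q_X(89 − 2(q_X + q_Z)) − 16q_X − q_X².
∂π/∂q_X = 73 − 6q_X − 2q_Z = 0, so q_X = 73/6 − (1/3)q_Z.
The reaction-function slope is −1/3, so a 6-unit rise in q_Z moves q_X by −1/3 × 6 = −2. X's best response falls — the actions are strategic substitutes.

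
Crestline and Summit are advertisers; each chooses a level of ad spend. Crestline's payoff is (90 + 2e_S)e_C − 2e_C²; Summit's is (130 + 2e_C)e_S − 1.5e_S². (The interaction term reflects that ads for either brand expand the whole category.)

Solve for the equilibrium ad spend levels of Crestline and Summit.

Expanding Crestline's payoff: 90e_C + 2e_Se_C − 2e_C².
∂π/∂e_C = 90 + 2e_S − 4e_C = 0, so e_C = 22.5 + 0.5e_S.
Likewise for Summit: e_S = 130/3 + (2/3)e_C.
Substituting the second reaction function into the first: e_C = 22.5 + 0.5(130/3 + (2/3)e_C), which gives (2/3)e_C = 265/6 ⇒ e_C = 66.25.
Then e_S = 130/3 + (2/3)·66.25 = 87.5.

66.25, 87.5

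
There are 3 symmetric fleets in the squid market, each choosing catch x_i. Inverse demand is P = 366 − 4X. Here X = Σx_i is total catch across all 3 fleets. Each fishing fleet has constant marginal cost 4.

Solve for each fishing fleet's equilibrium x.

A representative fishing fleet's profit is π_i = x_i(366 − 4X) − 4x_i, with X = x_i + Σ_{j≠i} x_j.
First-order condition: 362 − 8x_i − 4Σ_{j≠i} x_j = 0.
In a symmetric equilibrium every fishing fleet chooses the same x, so Σ_{j≠i} x_j = 2x. The condition becomes 362 − 16x = 0, giving x = 362/16 = 22.625.

22.625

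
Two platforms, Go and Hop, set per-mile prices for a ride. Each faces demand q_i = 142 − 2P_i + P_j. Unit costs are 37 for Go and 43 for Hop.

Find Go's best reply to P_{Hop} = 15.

Go's profit: π = (P_{Go} − 37)(142 − 2P_{Go} + P_{Hop}).
∂π/∂P_{Go} = 216 − 4P_{Go} + P_{Hop} = 0 ⇒ P_{Go} = 54 + 0.25P_{Hop}.
At P_{Hop} = 15: P_{Go} = 54 + 0.25·15 = 57.75.

57.75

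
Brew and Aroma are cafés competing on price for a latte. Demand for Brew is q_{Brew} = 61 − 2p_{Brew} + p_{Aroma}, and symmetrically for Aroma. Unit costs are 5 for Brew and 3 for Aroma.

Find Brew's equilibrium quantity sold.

36.8

Brew's profit: π = (p_{Brew} − 5)(61 − 2p_{Brew} + p_{Aroma}).
∂π/∂p_{Brew} = 71 − 4p_{Brew} + p_{Aroma} = 0 ⇒ p_{Brew} = 17.75 + 0.25p_{Aroma}.
Similarly p_{Aroma} = 16.75 + 0.25p_{Brew}.
Plugging p_{Aroma} into Brew's best response: p_{Brew} = 17.75 + 0.25(16.75 + 0.25p_{Brew}) ⇒ 0.9375p_{Brew} = 21.9375, so p_{Brew} = 23.4.
Then p_{Aroma} = 16.75 + 0.25·23.4 = 22.6.
q_{Brew} = 61 − 2·23.4 + 22.6 = 36.8.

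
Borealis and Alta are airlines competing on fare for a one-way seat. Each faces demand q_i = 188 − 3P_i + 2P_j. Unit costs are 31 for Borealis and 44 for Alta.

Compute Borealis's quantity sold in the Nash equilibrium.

Borealis's profit: π = (P_{Borealis} − 31)(188 − 3P_{Borealis} + 2P_{Alta}).
∂π/∂P_{Borealis} = 281 − 6P_{Borealis} + 2P_{Alta} = 0 ⇒ P_{Borealis} = 281/6 + (1/3)P_{Alta}.
Similarly P_{Alta} = 160/3 + (1/3)P_{Borealis}.
Substituting the second reaction function into the first: P_{Borealis} = 281/6 + (1/3)(160/3 + (1/3)P_{Borealis}), which gives (8/9)P_{Borealis} = 1163/18 ⇒ P_{Borealis} = 72.6875.
Then P_{Alta} = 160/3 + (1/3)·72.6875 = 77.5625.
q_{Borealis} = 188 − 3·72.6875 + 2·77.5625 = 125.0625.

125.0625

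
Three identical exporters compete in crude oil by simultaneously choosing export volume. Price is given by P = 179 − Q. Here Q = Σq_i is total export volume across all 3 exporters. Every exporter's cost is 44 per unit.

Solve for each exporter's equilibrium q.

33.75

A representative exporter's profit is π_i = q_i(179 − Q) − 44q_i, with Q = q_i + Σ_{j≠i} q_j.
First-order condition: 135 − 2q_i − Σ_{j≠i} q_j = 0.
With identical exporters, set every q_j = q: then 135 − 2q − 2q = 0, i.e. q = 135/4 = 33.75.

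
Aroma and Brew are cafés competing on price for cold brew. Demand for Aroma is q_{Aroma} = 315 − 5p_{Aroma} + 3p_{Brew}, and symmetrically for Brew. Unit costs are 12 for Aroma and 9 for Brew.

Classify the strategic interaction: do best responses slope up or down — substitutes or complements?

strategic complements

Aroma's profit: π = (p_{Aroma} − 12)(315 − 5p_{Aroma} + 3p_{Brew}).
∂π/∂p_{Aroma} = 375 − 10p_{Aroma} + 3p_{Brew} = 0 ⇒ p_{Aroma} = 37.5 + 0.3p_{Brew}.
The best-response slope dp_{Aroma}/dp_{Brew} = 0.3 > 0: the reaction function is upward-sloping, so the choices are strategic complements.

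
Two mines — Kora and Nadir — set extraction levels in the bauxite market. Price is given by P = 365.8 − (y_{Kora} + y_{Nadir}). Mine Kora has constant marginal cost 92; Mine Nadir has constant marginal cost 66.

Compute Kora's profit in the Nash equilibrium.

Mine Kora's profit: π = y_{Kora}(365.8 − (y_{Kora} + y_{Nadir})) − 92y_{Kora}.
∂π/∂y_{Kora} = 273.8 − 2y_{Kora} − y_{Nadir} = 0, so y_{Kora} = 136.9 − 0.5y_{Nadir}.
By the same steps for Nadir: y_{Nadir} = 149.9 − 0.5y_{Kora}.
Plugging y_{Nadir} into Kora's best response: y_{Kora} = 136.9 − 0.5(149.9 − 0.5y_{Kora}) ⇒ 0.75y_{Kora} = 61.95, so y_{Kora} = 82.6.
Then y_{Nadir} = 149.9 − 0.5·82.6 = 108.6.
Price P = 365.8 − 191.2 = 174.6.
Kora's profit: (174.6 − 92)·82.6 = 6822.76.

6822.76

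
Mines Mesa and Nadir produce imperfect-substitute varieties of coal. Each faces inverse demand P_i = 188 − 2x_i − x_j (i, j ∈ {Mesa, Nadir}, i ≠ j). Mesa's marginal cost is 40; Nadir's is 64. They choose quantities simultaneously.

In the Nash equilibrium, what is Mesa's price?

102.4

Mine Mesa's profit: π = x_{Mesa}(188 − 2x_{Mesa} − x_{Nadir}) − 40x_{Mesa}.
∂π/∂x_{Mesa} = 148 − 4x_{Mesa} − x_{Nadir} = 0 ⇒ x_{Mesa} = 37 − 0.25x_{Nadir}.
Similarly x_{Nadir} = 31 − 0.25x_{Mesa}.
Solving the two reaction functions simultaneously: (1 − (−0.25)(−0.25))x_{Mesa} = 37 − 0.25·31, so 0.9375x_{Mesa} = 29.25 and x_{Mesa} = 31.2.
Then x_{Nadir} = 31 − 0.25·31.2 = 23.2.
P_{Mesa} = 188 − 2·31.2 − 23.2 = 102.4.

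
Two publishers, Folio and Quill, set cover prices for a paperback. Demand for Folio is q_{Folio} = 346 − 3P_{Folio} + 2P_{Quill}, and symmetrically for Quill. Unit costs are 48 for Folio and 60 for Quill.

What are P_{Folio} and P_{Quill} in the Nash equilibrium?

Folio's profit: π = (P_{Folio} − 48)(346 − 3P_{Folio} + 2P_{Quill}).
∂π/∂P_{Folio} = 490 − 6P_{Folio} + 2P_{Quill} = 0 ⇒ P_{Folio} = 245/3 + (1/3)P_{Quill}.
Similarly P_{Quill} = 263/3 + (1/3)P_{Folio}.
Plugging P_{Quill} into Folio's best response: P_{Folio} = 245/3 + (1/3)(263/3 + (1/3)P_{Folio}) ⇒ (8/9)P_{Folio} = 998/9, so P_{Folio} = 124.75.
Then P_{Quill} = 263/3 + (1/3)·124.75 = 129.25.

124.75, 129.25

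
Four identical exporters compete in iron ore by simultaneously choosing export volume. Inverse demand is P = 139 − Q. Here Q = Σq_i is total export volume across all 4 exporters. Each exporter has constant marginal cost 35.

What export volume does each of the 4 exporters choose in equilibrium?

A representative exporter's profit is π_i = q_i(139 − Q) − 35q_i, with Q = q_i + Σ_{j≠i} q_j.
First-order condition: 104 − 2q_i − Σ_{j≠i} q_j = 0.
In a symmetric equilibrium every exporter chooses the same q, so Σ_{j≠i} q_j = 3q. The condition becomes 104 − 5q = 0, giving q = 104/5 = 20.8.

20.8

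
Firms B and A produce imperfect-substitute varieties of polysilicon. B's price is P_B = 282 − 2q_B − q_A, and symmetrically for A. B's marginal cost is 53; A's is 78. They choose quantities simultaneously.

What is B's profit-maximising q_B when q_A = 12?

54.25

Firm B's profit: π = q_B(282 − 2q_B − q_A) − 53q_B.
∂π/∂q_B = 229 − 4q_B − q_A = 0 ⇒ q_B = 57.25 − 0.25q_A.
At q_A = 12: q_B = 57.25 − 0.25·12 = 54.25.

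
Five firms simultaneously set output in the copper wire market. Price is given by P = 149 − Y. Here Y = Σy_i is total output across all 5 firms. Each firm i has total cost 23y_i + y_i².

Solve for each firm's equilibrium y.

A representative firm's profit is π_i = y_i(149 − Y) − 23y_i − y_i², with Y = y_i + Σ_{j≠i} y_j.
First-order condition: 126 − 4y_i − Σ_{j≠i} y_j = 0.
Imposing symmetry (y_j = y for all j) turns Σ_{j≠i} y_j into 4y, so 126 = 8y and y = 15.75.

15.75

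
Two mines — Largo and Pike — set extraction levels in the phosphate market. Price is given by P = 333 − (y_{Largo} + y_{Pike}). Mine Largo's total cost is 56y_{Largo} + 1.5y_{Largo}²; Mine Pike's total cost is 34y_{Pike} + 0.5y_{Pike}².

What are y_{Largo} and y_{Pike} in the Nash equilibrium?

Mine Largo's profit: π = y_{Largo}(333 − (y_{Largo} + y_{Pike})) − 56y_{Largo} − 1.5y_{Largo}².
∂π/∂y_{Largo} = 277 − 5y_{Largo} − y_{Pike} = 0, so y_{Largo} = 55.4 − 0.2y_{Pike}.
For Pike: ∂π/∂y_{Pike} = 299 − 3y_{Pike} − y_{Largo} = 0 ⇒ y_{Pike} = 299/3 − (1/3)y_{Largo}.
Plugging y_{Pike} into Largo's best response: y_{Largo} = 55.4 − 0.2(299/3 − (1/3)y_{Largo}) ⇒ (14/15)y_{Largo} = 532/15, so y_{Largo} = 38.
Then y_{Pike} = 299/3 − (1/3)·38 = 87.

38, 87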